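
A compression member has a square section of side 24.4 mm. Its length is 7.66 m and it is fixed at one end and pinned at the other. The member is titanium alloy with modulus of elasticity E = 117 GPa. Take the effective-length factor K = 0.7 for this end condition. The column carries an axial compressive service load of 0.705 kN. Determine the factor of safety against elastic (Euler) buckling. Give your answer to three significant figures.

n ≈ 1.68

I = a⁴/12 = 24.4⁴/12 = 2.954×10^4 mm⁴
I = 2.954×10^4 mm⁴ = 2.954×10^-8 m⁴
Effective length L_e = K·L = 0.7 × 7.66 = 5.362 m
P_cr = π²EI / L_e² = π² × 117×10⁹ × 2.954×10^-8 / 5.362² = 1.186×10^3 N
Factor of safety n = P_cr / P = 1.1863 / 0.705 = 1.68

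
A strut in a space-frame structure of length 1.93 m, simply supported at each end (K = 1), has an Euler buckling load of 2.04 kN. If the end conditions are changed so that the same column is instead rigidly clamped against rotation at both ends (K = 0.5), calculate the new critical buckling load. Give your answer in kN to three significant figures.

P_cr ∝ 1/K², so P_cr,new = P_cr,old × (K_old/K_new)² = 2.04 × (1/0.5)²
= 2.04 × 4.000 = 8.16 kN

P_cr ≈ 8.16 kN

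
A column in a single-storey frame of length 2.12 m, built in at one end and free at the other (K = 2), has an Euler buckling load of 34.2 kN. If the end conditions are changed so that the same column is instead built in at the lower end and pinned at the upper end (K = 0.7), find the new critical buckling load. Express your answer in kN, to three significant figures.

P_cr ∝ 1/K², so P_cr,new = P_cr,old × (K_old/K_new)² = 34.2 × (2/0.7)²
= 34.2 × 8.163 = 279 kN

P_cr ≈ 279 kN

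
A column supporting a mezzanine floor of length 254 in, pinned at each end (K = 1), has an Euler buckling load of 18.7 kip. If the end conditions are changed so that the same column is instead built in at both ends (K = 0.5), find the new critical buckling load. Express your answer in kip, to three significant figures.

P_cr ≈ 74.8 kip

P_cr ∝ 1/K², so P_cr,new = P_cr,old × (K_old/K_new)² = 18.7 × (1/0.5)²
= 18.7 × 4.000 = 74.8 kip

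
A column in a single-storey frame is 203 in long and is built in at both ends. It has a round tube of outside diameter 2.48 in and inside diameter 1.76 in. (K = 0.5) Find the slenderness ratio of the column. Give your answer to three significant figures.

λ ≈ 134

d_o = 2.48 in, d_i = 1.76 in
I = π(d_o⁴ − d_i⁴)/64 = π(2.48⁴ − 1.760⁴)/64 = 1.386 in⁴
A = 2.398 in²;  r_min = √(I/A) = √(1.386/2.398) = 0.7603 in
L_e = K·L = 0.5 × 203 = 101.5 in
λ = L_e / r_min = 101.50 / 0.7603 = 134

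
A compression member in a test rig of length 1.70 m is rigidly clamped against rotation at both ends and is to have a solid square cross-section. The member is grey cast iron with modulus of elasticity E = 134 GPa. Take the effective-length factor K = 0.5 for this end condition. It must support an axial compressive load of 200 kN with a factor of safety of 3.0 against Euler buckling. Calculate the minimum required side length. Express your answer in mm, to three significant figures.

Required P_cr = n·P = 3.0 × 200 = 600.0 kN
L_e = K·L = 0.5 × 1.70 = 0.8500 m
Required I = P_cr·L_e²/(π²E) = 6.000×10^5 × 0.8500² / (π² × 1.34×10^11) = 3.278×10^-7 m⁴
I_req = 3.278×10^5 mm⁴
Solid square: I = a⁴/12  ⇒  a = (12I)^(1/4) = (12×3.278×10^5)^(1/4) = 44.5 mm

a ≈ 44.5 mm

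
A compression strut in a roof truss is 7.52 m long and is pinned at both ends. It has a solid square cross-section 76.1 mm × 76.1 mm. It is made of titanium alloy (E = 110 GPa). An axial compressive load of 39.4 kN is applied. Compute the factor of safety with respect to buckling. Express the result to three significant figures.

I = a⁴/12 = 76.1⁴/12 = 2.795×10^6 mm⁴
I = 2.795×10^6 mm⁴ = 2.795×10^-6 m⁴
Effective length L_e = K·L = 1 × 7.52 = 7.520 m
P_cr = π²EI / L_e² = π² × 110×10⁹ × 2.795×10^-6 / 7.520² = 5.366×10^4 N
Factor of safety n = P_cr / P = 53.655 / 39.4 = 1.36

n ≈ 1.36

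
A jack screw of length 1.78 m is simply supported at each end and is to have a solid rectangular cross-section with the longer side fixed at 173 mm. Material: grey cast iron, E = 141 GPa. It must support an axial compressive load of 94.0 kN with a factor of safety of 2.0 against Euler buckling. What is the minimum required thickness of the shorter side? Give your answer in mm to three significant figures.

b ≈ 31.0 mm

Required P_cr = n·P = 2.0 × 94.0 = 188.0 kN
L_e = K·L = 1 × 1.78 = 1.780 m
Required I = P_cr·L_e²/(π²E) = 1.880×10^5 × 1.780² / (π² × 1.41×10^11) = 4.280×10^-7 m⁴
I_req = 4.280×10^5 mm⁴
Rectangle, weak axis: I_min = h·b³/12 with h = 173 mm fixed  ⇒  b = (12I/h)^(1/3) = 31.0 mm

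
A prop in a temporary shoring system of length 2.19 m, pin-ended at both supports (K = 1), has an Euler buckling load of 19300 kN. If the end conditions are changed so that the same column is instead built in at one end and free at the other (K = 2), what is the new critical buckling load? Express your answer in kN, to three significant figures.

P_cr ∝ 1/K², so P_cr,new = P_cr,old × (K_old/K_new)² = 19300 × (1/2)²
= 19300 × 0.2500 = 4820 kN

P_cr ≈ 4820 kN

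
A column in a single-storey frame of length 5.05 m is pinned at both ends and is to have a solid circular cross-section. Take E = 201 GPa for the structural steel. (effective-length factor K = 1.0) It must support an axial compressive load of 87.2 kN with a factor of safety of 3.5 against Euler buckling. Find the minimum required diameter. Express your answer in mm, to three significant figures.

Required P_cr = n·P = 3.5 × 87.2 = 305.2 kN
L_e = K·L = 1 × 5.05 = 5.050 m
Required I = P_cr·L_e²/(π²E) = 3.052×10^5 × 5.050² / (π² × 2.01×10^11) = 3.923×10^-6 m⁴
I_req = 3.923×10^6 mm⁴
Solid circle: I = πd⁴/64  ⇒  d = (64I/π)^(1/4) = (64×3.923×10^6/π)^(1/4) = 94.6 mm

d ≈ 94.6 mm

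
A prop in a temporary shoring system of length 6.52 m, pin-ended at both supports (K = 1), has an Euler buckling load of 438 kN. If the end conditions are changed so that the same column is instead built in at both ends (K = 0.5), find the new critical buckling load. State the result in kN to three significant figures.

P_cr ≈ 1750 kN

P_cr ∝ 1/K², so P_cr,new = P_cr,old × (K_old/K_new)² = 438 × (1/0.5)²
= 438 × 4.000 = 1750 kN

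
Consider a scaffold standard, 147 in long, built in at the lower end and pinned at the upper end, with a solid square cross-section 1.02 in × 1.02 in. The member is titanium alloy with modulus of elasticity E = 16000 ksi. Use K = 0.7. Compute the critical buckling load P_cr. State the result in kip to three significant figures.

P_cr ≈ 1.35 kip

I = a⁴/12 = 1.02⁴/12 = 9.020×10^-2 in⁴
Effective length L_e = K·L = 0.7 × 147 = 102.9 in
P_cr = π²EI / L_e² = π² × 16000×10³ × 9.020×10^-2 / 102.9² = 1.345×10^3 lb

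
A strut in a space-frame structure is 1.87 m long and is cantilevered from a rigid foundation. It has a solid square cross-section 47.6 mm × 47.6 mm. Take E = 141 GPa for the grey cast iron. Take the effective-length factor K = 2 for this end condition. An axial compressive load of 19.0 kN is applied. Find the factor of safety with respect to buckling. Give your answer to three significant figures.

n ≈ 2.24

I = a⁴/12 = 47.6⁴/12 = 4.278×10^5 mm⁴
I = 4.278×10^5 mm⁴ = 4.278×10^-7 m⁴
Effective length L_e = K·L = 2 × 1.87 = 3.740 m
P_cr = π²EI / L_e² = π² × 141×10⁹ × 4.278×10^-7 / 3.740² = 4.256×10^4 N
Factor of safety n = P_cr / P = 42.562 / 19.0 = 2.24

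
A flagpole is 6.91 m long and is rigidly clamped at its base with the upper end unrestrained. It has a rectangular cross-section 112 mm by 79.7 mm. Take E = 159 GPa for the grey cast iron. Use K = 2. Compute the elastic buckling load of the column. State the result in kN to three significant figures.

Buckling occurs about the weak axis: I_min = h·b³/12 with b = 79.7 mm (the shorter side).
I_min = 112×79.7³/12 = 4.725×10^6 mm⁴
I = 4.725×10^6 mm⁴ = 4.725×10^-6 m⁴
Effective length L_e = K·L = 2 × 6.91 = 13.82 m
P_cr = π²EI / L_e² = π² × 159×10⁹ × 4.725×10^-6 / 13.82² = 3.882×10^4 N

P_cr ≈ 38.8 kN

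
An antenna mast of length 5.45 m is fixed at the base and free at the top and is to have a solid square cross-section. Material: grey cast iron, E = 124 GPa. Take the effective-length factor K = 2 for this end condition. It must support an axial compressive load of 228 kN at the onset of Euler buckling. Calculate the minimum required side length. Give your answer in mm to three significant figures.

a ≈ 128 mm

L_e = K·L = 2 × 5.45 = 10.90 m
Required I = P_cr·L_e²/(π²E) = 2.280×10^5 × 10.90² / (π² × 1.24×10^11) = 2.213×10^-5 m⁴
I_req = 2.213×10^7 mm⁴
Solid square: I = a⁴/12  ⇒  a = (12I)^(1/4) = (12×2.213×10^7)^(1/4) = 128 mm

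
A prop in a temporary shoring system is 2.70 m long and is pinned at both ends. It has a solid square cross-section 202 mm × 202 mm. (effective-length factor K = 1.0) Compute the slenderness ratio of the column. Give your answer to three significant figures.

λ ≈ 46.3

For a square r = a/√12 = 202/√12 = 58.31 mm
L_e = K·L = 1 × 2.70 m = 2.700 m = 2700.0 mm
λ = L_e / r_min = 2700.0 / 58.31 = 46.3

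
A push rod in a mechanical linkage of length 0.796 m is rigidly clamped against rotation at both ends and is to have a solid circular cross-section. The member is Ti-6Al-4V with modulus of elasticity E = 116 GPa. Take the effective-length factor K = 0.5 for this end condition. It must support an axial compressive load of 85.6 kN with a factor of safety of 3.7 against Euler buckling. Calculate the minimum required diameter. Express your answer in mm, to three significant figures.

Required P_cr = n·P = 3.7 × 85.6 = 316.7 kN
L_e = K·L = 0.5 × 0.796 = 0.3980 m
Required I = P_cr·L_e²/(π²E) = 3.167×10^5 × 0.3980² / (π² × 1.16×10^11) = 4.382×10^-8 m⁴
I_req = 4.382×10^4 mm⁴
Solid circle: I = πd⁴/64  ⇒  d = (64I/π)^(1/4) = (64×4.382×10^4/π)^(1/4) = 30.7 mm

d ≈ 30.7 mm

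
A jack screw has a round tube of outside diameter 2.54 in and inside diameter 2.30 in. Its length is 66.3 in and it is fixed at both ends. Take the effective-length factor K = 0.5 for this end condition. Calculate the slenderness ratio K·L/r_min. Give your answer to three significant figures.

λ ≈ 38.7

d_o = 2.54 in, d_i = 2.30 in
I = π(d_o⁴ − d_i⁴)/64 = π(2.54⁴ − 2.300⁴)/64 = 0.6695 in⁴
A = 0.9123 in²;  r_min = √(I/A) = √(0.6695/0.9123) = 0.8567 in
L_e = K·L = 0.5 × 66.3 = 33.15 in
λ = L_e / r_min = 33.150 / 0.8567 = 38.7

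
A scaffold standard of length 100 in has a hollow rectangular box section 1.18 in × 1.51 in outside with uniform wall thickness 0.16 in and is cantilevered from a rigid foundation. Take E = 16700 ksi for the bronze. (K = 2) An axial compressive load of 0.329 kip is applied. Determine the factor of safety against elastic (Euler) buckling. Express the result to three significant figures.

Inner dimensions: h_i = 1.51 − 2×0.16 = 1.190 in, b_i = 1.18 − 2×0.16 = 0.8600 in
Weak-axis I_min = (h_o·b_o³ − h_i·b_i³)/12 with b_o = 1.18, b_i = 0.8600 in (shorter outer/inner sides).
I_min = (1.51×1.18³ − 1.190×0.8600³)/12 = 0.1437 in⁴
Effective length L_e = K·L = 2 × 100 = 200.0 in
P_cr = π²EI / L_e² = π² × 16700×10³ × 0.1437 / 200.0² = 592.0 lb
Factor of safety n = P_cr / P = 0.59201 / 0.329 = 1.80

n ≈ 1.80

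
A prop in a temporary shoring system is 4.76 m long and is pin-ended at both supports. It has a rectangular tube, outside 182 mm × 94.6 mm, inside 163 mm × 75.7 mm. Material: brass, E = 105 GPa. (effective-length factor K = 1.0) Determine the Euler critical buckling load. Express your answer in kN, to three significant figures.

P_cr ≈ 318 kN

Weak-axis I_min = (h_o·b_o³ − h_i·b_i³)/12 with b_o = 94.6, b_i = 75.70 mm (shorter outer/inner sides).
I_min = (182×94.6³ − 163.0×75.70³)/12 = 6.948×10^6 mm⁴
I = 6.948×10^6 mm⁴ = 6.948×10^-6 m⁴
Effective length L_e = K·L = 1 × 4.76 = 4.760 m
P_cr = π²EI / L_e² = π² × 105×10⁹ × 6.948×10^-6 / 4.760² = 3.178×10^5 N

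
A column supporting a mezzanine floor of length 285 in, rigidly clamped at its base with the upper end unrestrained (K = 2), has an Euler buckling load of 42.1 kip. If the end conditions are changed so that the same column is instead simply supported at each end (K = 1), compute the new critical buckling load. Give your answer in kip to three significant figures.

P_cr ∝ 1/K², so P_cr,new = P_cr,old × (K_old/K_new)² = 42.1 × (2/1)²
= 42.1 × 4.000 = 168 kip

P_cr ≈ 168 kip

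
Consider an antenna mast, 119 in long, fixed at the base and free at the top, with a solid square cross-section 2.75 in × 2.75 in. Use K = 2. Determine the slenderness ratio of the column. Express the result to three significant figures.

I = a⁴/12 = 2.75⁴/12 = 4.766 in⁴
A = 7.562 in²;  r_min = √(I/A) = √(4.766/7.562) = 0.7939 in
L_e = K·L = 2 × 119 = 238.0 in
λ = L_e / r_min = 238.00 / 0.7939 = 300

λ ≈ 300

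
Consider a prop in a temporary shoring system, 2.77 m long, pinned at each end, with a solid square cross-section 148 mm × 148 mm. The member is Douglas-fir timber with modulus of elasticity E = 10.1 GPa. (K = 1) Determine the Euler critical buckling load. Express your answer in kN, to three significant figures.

I = a⁴/12 = 148⁴/12 = 3.998×10^7 mm⁴
I = 3.998×10^7 mm⁴ = 3.998×10^-5 m⁴
Effective length L_e = K·L = 1 × 2.77 = 2.770 m
P_cr = π²EI / L_e² = π² × 10.1×10⁹ × 3.998×10^-5 / 2.770² = 5.194×10^5 N

P_cr ≈ 519 kN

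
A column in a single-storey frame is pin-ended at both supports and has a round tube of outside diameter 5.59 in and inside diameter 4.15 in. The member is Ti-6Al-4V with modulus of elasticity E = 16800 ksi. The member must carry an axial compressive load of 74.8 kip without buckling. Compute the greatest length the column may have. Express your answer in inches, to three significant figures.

L_max ≈ 272 in

d_o = 5.59 in, d_i = 4.15 in
I = π(d_o⁴ − d_i⁴)/64 = π(5.59⁴ − 4.150⁴)/64 = 33.37 in⁴
At the buckling limit P_cr = P = 7.480×10^4 lb
From P_cr = π²EI/(K·L)²:  L = (1/K)·√(π²EI/P_cr) = (1/1)·√(π²×1.68×10^7×33.37/7.480×10^4)
L = 272 in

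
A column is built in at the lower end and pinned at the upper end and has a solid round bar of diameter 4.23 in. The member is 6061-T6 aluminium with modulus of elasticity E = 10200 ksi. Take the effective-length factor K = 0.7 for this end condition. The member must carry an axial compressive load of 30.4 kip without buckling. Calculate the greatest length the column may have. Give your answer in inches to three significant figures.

I = πd⁴/64 = π×4.23⁴/64 = 15.72 in⁴
At the buckling limit P_cr = P = 3.040×10^4 lb
From P_cr = π²EI/(K·L)²:  L = (1/K)·√(π²EI/P_cr) = (1/0.7)·√(π²×1.02×10^7×15.72/3.040×10^4)
L = 326 in

L_max ≈ 326 in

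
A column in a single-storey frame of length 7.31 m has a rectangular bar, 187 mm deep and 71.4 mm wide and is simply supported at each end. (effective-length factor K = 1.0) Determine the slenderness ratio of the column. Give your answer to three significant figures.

For a rectangle r_min = b/√12 = 71.4/√12 = 20.61 mm
L_e = K·L = 1 × 7.31 m = 7.310 m = 7310.0 mm
λ = L_e / r_min = 7310.0 / 20.61 = 355

λ ≈ 355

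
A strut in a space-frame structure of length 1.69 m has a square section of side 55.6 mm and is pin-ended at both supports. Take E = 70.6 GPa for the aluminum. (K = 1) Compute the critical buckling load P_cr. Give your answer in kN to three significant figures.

I = a⁴/12 = 55.6⁴/12 = 7.964×10^5 mm⁴
I = 7.964×10^5 mm⁴ = 7.964×10^-7 m⁴
Effective length L_e = K·L = 1 × 1.69 = 1.690 m
P_cr = π²EI / L_e² = π² × 70.6×10⁹ × 7.964×10^-7 / 1.690² = 1.943×10^5 N

P_cr ≈ 194 kN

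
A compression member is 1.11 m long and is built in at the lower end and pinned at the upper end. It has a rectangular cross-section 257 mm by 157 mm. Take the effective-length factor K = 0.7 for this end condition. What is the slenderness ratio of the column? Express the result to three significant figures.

λ ≈ 17.1

Buckling occurs about the weak axis: I_min = h·b³/12 with b = 157 mm (the shorter side).
I_min = 257×157³/12 = 8.288×10^7 mm⁴
A = 4.035×10^4 mm²;  r_min = √(I/A) = √(8.288×10^7/4.035×10^4) = 45.32 mm
L_e = K·L = 0.7 × 1.11 m = 0.7770 m = 777.00 mm
λ = L_e / r_min = 777.00 / 45.32 = 17.1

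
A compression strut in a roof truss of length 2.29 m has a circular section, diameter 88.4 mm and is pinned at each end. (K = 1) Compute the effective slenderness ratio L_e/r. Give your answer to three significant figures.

I = πd⁴/64 = π×88.4⁴/64 = 2.998×10^6 mm⁴
A = 6.138×10^3 mm²;  r_min = √(I/A) = √(2.998×10^6/6.138×10^3) = 22.10 mm
L_e = K·L = 1 × 2.29 m = 2.290 m = 2290.0 mm
λ = L_e / r_min = 2290.0 / 22.10 = 104

λ ≈ 104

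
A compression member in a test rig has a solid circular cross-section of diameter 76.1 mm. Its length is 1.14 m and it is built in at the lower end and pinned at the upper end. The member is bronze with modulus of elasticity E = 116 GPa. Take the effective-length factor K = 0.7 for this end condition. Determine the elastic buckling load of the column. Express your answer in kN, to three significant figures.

I = πd⁴/64 = π×76.1⁴/64 = 1.646×10^6 mm⁴
I = 1.646×10^6 mm⁴ = 1.646×10^-6 m⁴
Effective length L_e = K·L = 0.7 × 1.14 = 0.7980 m
P_cr = π²EI / L_e² = π² × 116×10⁹ × 1.646×10^-6 / 0.7980² = 2.960×10^6 N

P_cr ≈ 2960 kN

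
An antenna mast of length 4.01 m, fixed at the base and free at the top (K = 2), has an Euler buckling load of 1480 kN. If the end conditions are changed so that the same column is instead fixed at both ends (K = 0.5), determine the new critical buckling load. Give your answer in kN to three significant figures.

P_cr ∝ 1/K², so P_cr,new = P_cr,old × (K_old/K_new)² = 1480 × (2/0.5)²
= 1480 × 16.00 = 23700 kN

P_cr ≈ 23700 kN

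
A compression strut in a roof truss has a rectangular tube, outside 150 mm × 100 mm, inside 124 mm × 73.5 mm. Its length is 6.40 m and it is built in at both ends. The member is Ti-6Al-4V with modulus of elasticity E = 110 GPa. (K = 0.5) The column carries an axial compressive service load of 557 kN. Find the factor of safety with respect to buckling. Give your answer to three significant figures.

n ≈ 1.60

Weak-axis I_min = (h_o·b_o³ − h_i·b_i³)/12 with b_o = 100, b_i = 73.50 mm (shorter outer/inner sides).
I_min = (150×100³ − 124.0×73.50³)/12 = 8.397×10^6 mm⁴
I = 8.397×10^6 mm⁴ = 8.397×10^-6 m⁴
Effective length L_e = K·L = 0.5 × 6.40 = 3.200 m
P_cr = π²EI / L_e² = π² × 110×10⁹ × 8.397×10^-6 / 3.200² = 8.903×10^5 N
Factor of safety n = P_cr / P = 890.26 / 557 = 1.60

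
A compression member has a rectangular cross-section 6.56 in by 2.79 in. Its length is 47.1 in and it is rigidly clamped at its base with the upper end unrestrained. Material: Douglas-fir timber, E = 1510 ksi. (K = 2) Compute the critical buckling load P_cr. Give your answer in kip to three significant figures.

P_cr ≈ 19.9 kip

Buckling occurs about the weak axis: I_min = h·b³/12 with b = 2.79 in (the shorter side).
I_min = 6.56×2.79³/12 = 11.87 in⁴
Effective length L_e = K·L = 2 × 47.1 = 94.20 in
P_cr = π²EI / L_e² = π² × 1510×10³ × 11.87 / 94.20² = 1.994×10^4 lb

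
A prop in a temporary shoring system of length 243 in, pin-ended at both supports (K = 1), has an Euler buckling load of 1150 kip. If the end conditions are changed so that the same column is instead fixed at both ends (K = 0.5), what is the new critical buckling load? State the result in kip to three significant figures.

P_cr ≈ 4600 kip

P_cr ∝ 1/K², so P_cr,new = P_cr,old × (K_old/K_new)² = 1150 × (1/0.5)²
= 1150 × 4.000 = 4600 kip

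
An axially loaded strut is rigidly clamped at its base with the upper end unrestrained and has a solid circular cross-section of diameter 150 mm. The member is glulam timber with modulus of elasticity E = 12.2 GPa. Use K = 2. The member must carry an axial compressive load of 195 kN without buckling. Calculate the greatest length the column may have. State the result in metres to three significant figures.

I = πd⁴/64 = π×150⁴/64 = 2.485×10^7 mm⁴
I = 2.485×10^-5 m⁴
At the buckling limit P_cr = P = 1.950×10^5 N
From P_cr = π²EI/(K·L)²:  L = (1/K)·√(π²EI/P_cr) = (1/2)·√(π²×1.22×10^10×2.485×10^-5/1.950×10^5)
L = 1.96 m

L_max ≈ 1.96 m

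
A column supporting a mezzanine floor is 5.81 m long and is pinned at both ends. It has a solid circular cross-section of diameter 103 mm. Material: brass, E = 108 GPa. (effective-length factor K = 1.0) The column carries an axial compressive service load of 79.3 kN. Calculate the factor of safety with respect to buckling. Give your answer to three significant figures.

n ≈ 2.20

I = πd⁴/64 = π×103⁴/64 = 5.525×10^6 mm⁴
I = 5.525×10^6 mm⁴ = 5.525×10^-6 m⁴
Effective length L_e = K·L = 1 × 5.81 = 5.810 m
P_cr = π²EI / L_e² = π² × 108×10⁹ × 5.525×10^-6 / 5.810² = 1.745×10^5 N
Factor of safety n = P_cr / P = 174.46 / 79.3 = 2.20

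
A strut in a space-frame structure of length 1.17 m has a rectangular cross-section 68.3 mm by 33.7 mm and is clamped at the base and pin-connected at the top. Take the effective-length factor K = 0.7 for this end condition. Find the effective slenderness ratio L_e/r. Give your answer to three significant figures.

For a rectangle r_min = b/√12 = 33.7/√12 = 9.728 mm
L_e = K·L = 0.7 × 1.17 m = 0.8190 m = 819.00 mm
λ = L_e / r_min = 819.00 / 9.728 = 84.2

λ ≈ 84.2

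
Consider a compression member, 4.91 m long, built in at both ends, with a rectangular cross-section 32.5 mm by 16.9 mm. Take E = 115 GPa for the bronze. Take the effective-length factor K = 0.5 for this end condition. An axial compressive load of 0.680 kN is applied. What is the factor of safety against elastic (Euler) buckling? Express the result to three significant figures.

n ≈ 3.62

Buckling occurs about the weak axis: I_min = h·b³/12 with b = 16.9 mm (the shorter side).
I_min = 32.5×16.9³/12 = 1.307×10^4 mm⁴
I = 1.307×10^4 mm⁴ = 1.307×10^-8 m⁴
Effective length L_e = K·L = 0.5 × 4.91 = 2.455 m
P_cr = π²EI / L_e² = π² × 115×10⁹ × 1.307×10^-8 / 2.455² = 2.462×10^3 N
Factor of safety n = P_cr / P = 2.4618 / 0.680 = 3.62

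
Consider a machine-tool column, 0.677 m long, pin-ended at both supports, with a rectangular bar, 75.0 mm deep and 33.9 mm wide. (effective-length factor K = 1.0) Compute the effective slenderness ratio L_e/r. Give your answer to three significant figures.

λ ≈ 69.2

For a rectangle r_min = b/√12 = 33.9/√12 = 9.786 mm
L_e = K·L = 1 × 0.677 m = 0.6770 m = 677.00 mm
λ = L_e / r_min = 677.00 / 9.786 = 69.2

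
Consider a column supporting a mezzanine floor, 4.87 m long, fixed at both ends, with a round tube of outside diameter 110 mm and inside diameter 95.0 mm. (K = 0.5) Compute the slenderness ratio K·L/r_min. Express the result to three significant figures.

d_o = 110 mm, d_i = 95.0 mm
I = π(d_o⁴ − d_i⁴)/64 = π(110⁴ − 95.00⁴)/64 = 3.189×10^6 mm⁴
A = 2.415×10^3 mm²;  r_min = √(I/A) = √(3.189×10^6/2.415×10^3) = 36.34 mm
L_e = K·L = 0.5 × 4.87 m = 2.435 m = 2435.0 mm
λ = L_e / r_min = 2435.0 / 36.34 = 67.0

λ ≈ 67.0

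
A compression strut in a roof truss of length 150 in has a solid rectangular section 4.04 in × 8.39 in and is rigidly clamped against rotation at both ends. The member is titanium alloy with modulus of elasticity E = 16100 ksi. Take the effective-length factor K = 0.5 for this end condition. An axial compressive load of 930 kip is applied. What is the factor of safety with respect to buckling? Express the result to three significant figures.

Buckling occurs about the weak axis: I_min = h·b³/12 with b = 4.04 in (the shorter side).
I_min = 8.39×4.04³/12 = 46.10 in⁴
Effective length L_e = K·L = 0.5 × 150 = 75.00 in
P_cr = π²EI / L_e² = π² × 16100×10³ × 46.10 / 75.00² = 1.302×10^6 lb
Factor of safety n = P_cr / P = 1302.4 / 930 = 1.40

n ≈ 1.40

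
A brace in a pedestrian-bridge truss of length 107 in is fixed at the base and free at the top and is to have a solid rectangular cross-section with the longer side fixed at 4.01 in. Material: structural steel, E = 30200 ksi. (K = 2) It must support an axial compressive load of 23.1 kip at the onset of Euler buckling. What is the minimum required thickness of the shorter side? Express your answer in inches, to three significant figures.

b ≈ 2.20 in

L_e = K·L = 2 × 107 = 214.0 in
Required I = P_cr·L_e²/(π²E) = 2.310×10^4 × 214.0² / (π² × 3.02×10^7) = 3.549 in⁴
Rectangle, weak axis: I_min = h·b³/12 with h = 4.01 in fixed  ⇒  b = (12I/h)^(1/3) = 2.20 in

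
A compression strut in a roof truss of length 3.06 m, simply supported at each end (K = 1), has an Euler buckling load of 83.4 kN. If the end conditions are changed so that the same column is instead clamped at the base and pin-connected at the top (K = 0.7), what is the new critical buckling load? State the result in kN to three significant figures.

P_cr ∝ 1/K², so P_cr,new = P_cr,old × (K_old/K_new)² = 83.4 × (1/0.7)²
= 83.4 × 2.041 = 170 kN

P_cr ≈ 170 kN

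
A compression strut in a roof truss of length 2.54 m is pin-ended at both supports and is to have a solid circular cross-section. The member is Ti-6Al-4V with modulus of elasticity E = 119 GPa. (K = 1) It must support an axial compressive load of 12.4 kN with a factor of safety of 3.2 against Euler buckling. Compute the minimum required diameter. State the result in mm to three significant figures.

d ≈ 45.9 mm

Required P_cr = n·P = 3.2 × 12.4 = 39.68 kN
L_e = K·L = 1 × 2.54 = 2.540 m
Required I = P_cr·L_e²/(π²E) = 3.968×10^4 × 2.540² / (π² × 1.19×10^11) = 2.180×10^-7 m⁴
I_req = 2.180×10^5 mm⁴
Solid circle: I = πd⁴/64  ⇒  d = (64I/π)^(1/4) = (64×2.180×10^5/π)^(1/4) = 45.9 mm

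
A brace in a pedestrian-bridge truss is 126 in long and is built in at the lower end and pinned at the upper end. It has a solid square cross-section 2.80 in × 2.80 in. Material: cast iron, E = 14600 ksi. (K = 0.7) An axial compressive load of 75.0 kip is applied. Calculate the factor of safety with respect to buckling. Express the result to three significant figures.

n ≈ 1.27

I = a⁴/12 = 2.80⁴/12 = 5.122 in⁴
Effective length L_e = K·L = 0.7 × 126 = 88.20 in
P_cr = π²EI / L_e² = π² × 14600×10³ × 5.122 / 88.20² = 9.488×10^4 lb
Factor of safety n = P_cr / P = 94.878 / 75.0 = 1.27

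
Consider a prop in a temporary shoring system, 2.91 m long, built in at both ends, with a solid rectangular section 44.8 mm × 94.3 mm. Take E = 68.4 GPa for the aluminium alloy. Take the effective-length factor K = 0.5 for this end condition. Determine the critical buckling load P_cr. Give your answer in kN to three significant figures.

P_cr ≈ 225 kN

Buckling occurs about the weak axis: I_min = h·b³/12 with b = 44.8 mm (the shorter side).
I_min = 94.3×44.8³/12 = 7.066×10^5 mm⁴
I = 7.066×10^5 mm⁴ = 7.066×10^-7 m⁴
Effective length L_e = K·L = 0.5 × 2.91 = 1.455 m
P_cr = π²EI / L_e² = π² × 68.4×10⁹ × 7.066×10^-7 / 1.455² = 2.253×10^5 N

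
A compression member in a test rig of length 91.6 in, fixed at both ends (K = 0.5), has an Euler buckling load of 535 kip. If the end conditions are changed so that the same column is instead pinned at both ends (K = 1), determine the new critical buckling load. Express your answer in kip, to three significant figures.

P_cr ≈ 134 kip

P_cr ∝ 1/K², so P_cr,new = P_cr,old × (K_old/K_new)² = 535 × (0.5/1)²
= 535 × 0.2500 = 134 kip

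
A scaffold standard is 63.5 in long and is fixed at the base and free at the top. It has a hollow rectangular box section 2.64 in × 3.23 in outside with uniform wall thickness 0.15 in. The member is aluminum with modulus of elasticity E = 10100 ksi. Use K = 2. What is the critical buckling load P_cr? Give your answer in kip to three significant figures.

Inner dimensions: h_i = 3.23 − 2×0.15 = 2.930 in, b_i = 2.64 − 2×0.15 = 2.340 in
Weak-axis I_min = (h_o·b_o³ − h_i·b_i³)/12 with b_o = 2.64, b_i = 2.340 in (shorter outer/inner sides).
I_min = (3.23×2.64³ − 2.930×2.340³)/12 = 1.824 in⁴
Effective length L_e = K·L = 2 × 63.5 = 127.0 in
P_cr = π²EI / L_e² = π² × 10100×10³ × 1.824 / 127.0² = 1.127×10^4 lb

P_cr ≈ 11.3 kip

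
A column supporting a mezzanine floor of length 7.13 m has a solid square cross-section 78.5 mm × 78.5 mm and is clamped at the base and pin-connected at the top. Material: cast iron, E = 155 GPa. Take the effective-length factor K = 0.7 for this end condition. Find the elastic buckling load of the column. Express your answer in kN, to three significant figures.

P_cr ≈ 194 kN

I = a⁴/12 = 78.5⁴/12 = 3.164×10^6 mm⁴
I = 3.164×10^6 mm⁴ = 3.164×10^-6 m⁴
Effective length L_e = K·L = 0.7 × 7.13 = 4.991 m
P_cr = π²EI / L_e² = π² × 155×10⁹ × 3.164×10^-6 / 4.991² = 1.943×10^5 N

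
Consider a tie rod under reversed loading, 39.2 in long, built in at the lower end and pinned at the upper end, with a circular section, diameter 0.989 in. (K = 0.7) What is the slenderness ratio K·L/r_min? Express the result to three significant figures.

λ ≈ 111

For a solid circle r = d/4 = 0.989/4 = 0.2472 in
L_e = K·L = 0.7 × 39.2 = 27.44 in
λ = L_e / r_min = 27.440 / 0.2472 = 111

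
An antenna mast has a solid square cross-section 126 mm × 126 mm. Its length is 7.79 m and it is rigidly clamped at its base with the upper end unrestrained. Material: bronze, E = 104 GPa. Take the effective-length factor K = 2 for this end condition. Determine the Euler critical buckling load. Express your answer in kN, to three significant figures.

P_cr ≈ 88.8 kN

I = a⁴/12 = 126⁴/12 = 2.100×10^7 mm⁴
I = 2.100×10^7 mm⁴ = 2.100×10^-5 m⁴
Effective length L_e = K·L = 2 × 7.79 = 15.58 m
P_cr = π²EI / L_e² = π² × 104×10⁹ × 2.100×10^-5 / 15.58² = 8.882×10^4 N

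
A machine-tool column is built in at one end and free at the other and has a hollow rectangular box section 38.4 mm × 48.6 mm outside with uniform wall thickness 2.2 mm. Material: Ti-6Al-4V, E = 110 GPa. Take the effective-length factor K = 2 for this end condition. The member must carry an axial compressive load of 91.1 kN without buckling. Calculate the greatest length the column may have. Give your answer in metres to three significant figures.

Inner dimensions: h_i = 48.6 − 2×2.2 = 44.20 mm, b_i = 38.4 − 2×2.2 = 34.00 mm
Weak-axis I_min = (h_o·b_o³ − h_i·b_i³)/12 with b_o = 38.4, b_i = 34.00 mm (shorter outer/inner sides).
I_min = (48.6×38.4³ − 44.20×34.00³)/12 = 8.455×10^4 mm⁴
I = 8.455×10^-8 m⁴
At the buckling limit P_cr = P = 9.110×10^4 N
From P_cr = π²EI/(K·L)²:  L = (1/K)·√(π²EI/P_cr) = (1/2)·√(π²×1.10×10^11×8.455×10^-8/9.110×10^4)
L = 0.502 m

L_max ≈ 0.502 m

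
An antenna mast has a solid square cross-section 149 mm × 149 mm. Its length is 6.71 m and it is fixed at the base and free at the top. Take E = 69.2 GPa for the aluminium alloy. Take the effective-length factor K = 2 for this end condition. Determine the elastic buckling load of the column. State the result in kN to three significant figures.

P_cr ≈ 156 kN

I = a⁴/12 = 149⁴/12 = 4.107×10^7 mm⁴
I = 4.107×10^7 mm⁴ = 4.107×10^-5 m⁴
Effective length L_e = K·L = 2 × 6.71 = 13.42 m
P_cr = π²EI / L_e² = π² × 69.2×10⁹ × 4.107×10^-5 / 13.42² = 1.558×10^5 N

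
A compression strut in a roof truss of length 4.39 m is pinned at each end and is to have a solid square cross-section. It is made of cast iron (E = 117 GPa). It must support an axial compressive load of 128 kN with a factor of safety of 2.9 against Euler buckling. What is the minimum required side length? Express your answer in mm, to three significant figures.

Required P_cr = n·P = 2.9 × 128 = 371.2 kN
L_e = K·L = 1 × 4.39 = 4.390 m
Required I = P_cr·L_e²/(π²E) = 3.712×10^5 × 4.390² / (π² × 1.17×10^11) = 6.195×10^-6 m⁴
I_req = 6.195×10^6 mm⁴
Solid square: I = a⁴/12  ⇒  a = (12I)^(1/4) = (12×6.195×10^6)^(1/4) = 92.9 mm

a ≈ 92.9 mm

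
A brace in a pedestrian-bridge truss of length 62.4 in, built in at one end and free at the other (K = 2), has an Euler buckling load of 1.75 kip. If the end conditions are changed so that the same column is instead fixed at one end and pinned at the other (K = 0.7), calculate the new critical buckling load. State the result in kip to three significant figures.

P_cr ≈ 14.3 kip

P_cr ∝ 1/K², so P_cr,new = P_cr,old × (K_old/K_new)² = 1.75 × (2/0.7)²
= 1.75 × 8.163 = 14.3 kip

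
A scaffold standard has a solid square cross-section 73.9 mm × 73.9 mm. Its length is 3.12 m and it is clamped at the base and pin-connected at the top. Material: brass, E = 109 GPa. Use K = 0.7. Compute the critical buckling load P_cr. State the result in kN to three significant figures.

I = a⁴/12 = 73.9⁴/12 = 2.485×10^6 mm⁴
I = 2.485×10^6 mm⁴ = 2.485×10^-6 m⁴
Effective length L_e = K·L = 0.7 × 3.12 = 2.184 m
P_cr = π²EI / L_e² = π² × 109×10⁹ × 2.485×10^-6 / 2.184² = 5.606×10^5 N

P_cr ≈ 561 kN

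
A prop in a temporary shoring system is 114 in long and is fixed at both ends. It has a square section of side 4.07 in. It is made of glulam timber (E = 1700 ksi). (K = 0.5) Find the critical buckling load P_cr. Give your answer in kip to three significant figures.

P_cr ≈ 118 kip

I = a⁴/12 = 4.07⁴/12 = 22.87 in⁴
Effective length L_e = K·L = 0.5 × 114 = 57.00 in
P_cr = π²EI / L_e² = π² × 1700×10³ × 22.87 / 57.00² = 1.181×10^5 lb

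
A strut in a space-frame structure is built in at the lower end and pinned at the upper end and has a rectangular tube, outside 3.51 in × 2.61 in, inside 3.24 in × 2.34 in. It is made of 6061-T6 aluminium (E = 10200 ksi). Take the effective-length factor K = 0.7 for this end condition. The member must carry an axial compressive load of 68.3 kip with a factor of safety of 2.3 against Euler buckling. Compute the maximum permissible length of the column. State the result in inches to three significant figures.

L_max ≈ 47.7 in

Weak-axis I_min = (h_o·b_o³ − h_i·b_i³)/12 with b_o = 2.61, b_i = 2.340 in (shorter outer/inner sides).
I_min = (3.51×2.61³ − 3.240×2.340³)/12 = 1.741 in⁴
Required critical load P_cr = n·P = 2.3 × 68.3 = 157.1 kip = 1.571×10^5 lb
From P_cr = π²EI/(K·L)²:  L = (1/K)·√(π²EI/P_cr) = (1/0.7)·√(π²×1.02×10^7×1.741/1.571×10^5)
L = 47.7 in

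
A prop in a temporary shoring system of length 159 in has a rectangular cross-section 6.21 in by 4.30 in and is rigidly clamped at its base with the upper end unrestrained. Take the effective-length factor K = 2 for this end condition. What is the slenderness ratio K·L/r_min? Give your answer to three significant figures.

λ ≈ 256

For a rectangle r_min = b/√12 = 4.30/√12 = 1.241 in
L_e = K·L = 2 × 159 = 318.0 in
λ = L_e / r_min = 318.00 / 1.241 = 256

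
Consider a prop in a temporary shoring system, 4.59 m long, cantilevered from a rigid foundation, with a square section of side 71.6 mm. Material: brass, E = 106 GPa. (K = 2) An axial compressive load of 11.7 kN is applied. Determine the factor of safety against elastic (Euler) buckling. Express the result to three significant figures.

n ≈ 2.32

I = a⁴/12 = 71.6⁴/12 = 2.190×10^6 mm⁴
I = 2.190×10^6 mm⁴ = 2.190×10^-6 m⁴
Effective length L_e = K·L = 2 × 4.59 = 9.180 m
P_cr = π²EI / L_e² = π² × 106×10⁹ × 2.190×10^-6 / 9.180² = 2.719×10^4 N
Factor of safety n = P_cr / P = 27.189 / 11.7 = 2.32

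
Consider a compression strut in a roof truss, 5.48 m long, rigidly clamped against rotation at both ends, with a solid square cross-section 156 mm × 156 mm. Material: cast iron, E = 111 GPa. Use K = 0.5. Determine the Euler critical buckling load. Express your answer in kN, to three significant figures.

P_cr ≈ 7200 kN

I = a⁴/12 = 156⁴/12 = 4.935×10^7 mm⁴
I = 4.935×10^7 mm⁴ = 4.935×10^-5 m⁴
Effective length L_e = K·L = 0.5 × 5.48 = 2.740 m
P_cr = π²EI / L_e² = π² × 111×10⁹ × 4.935×10^-5 / 2.740² = 7.202×10^6 N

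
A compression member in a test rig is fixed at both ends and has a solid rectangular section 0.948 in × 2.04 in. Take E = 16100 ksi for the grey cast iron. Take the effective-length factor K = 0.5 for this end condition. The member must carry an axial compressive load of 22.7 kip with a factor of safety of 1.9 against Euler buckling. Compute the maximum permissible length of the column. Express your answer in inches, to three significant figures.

L_max ≈ 46.2 in

Buckling occurs about the weak axis: I_min = h·b³/12 with b = 0.948 in (the shorter side).
I_min = 2.04×0.948³/12 = 0.1448 in⁴
Required critical load P_cr = n·P = 1.9 × 22.7 = 43.13 kip = 4.313×10^4 lb
From P_cr = π²EI/(K·L)²:  L = (1/K)·√(π²EI/P_cr) = (1/0.5)·√(π²×1.61×10^7×0.1448/4.313×10^4)
L = 46.2 in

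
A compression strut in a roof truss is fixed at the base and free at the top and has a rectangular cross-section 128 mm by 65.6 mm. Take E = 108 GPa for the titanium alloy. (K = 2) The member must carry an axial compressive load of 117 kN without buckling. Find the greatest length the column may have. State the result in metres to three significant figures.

L_max ≈ 2.62 m

Buckling occurs about the weak axis: I_min = h·b³/12 with b = 65.6 mm (the shorter side).
I_min = 128×65.6³/12 = 3.011×10^6 mm⁴
I = 3.011×10^-6 m⁴
At the buckling limit P_cr = P = 1.170×10^5 N
From P_cr = π²EI/(K·L)²:  L = (1/K)·√(π²EI/P_cr) = (1/2)·√(π²×1.08×10^11×3.011×10^-6/1.170×10^5)
L = 2.62 m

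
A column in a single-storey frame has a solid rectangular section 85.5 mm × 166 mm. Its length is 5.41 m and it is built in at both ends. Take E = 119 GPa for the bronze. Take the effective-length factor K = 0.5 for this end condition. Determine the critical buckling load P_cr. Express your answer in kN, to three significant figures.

Buckling occurs about the weak axis: I_min = h·b³/12 with b = 85.5 mm (the shorter side).
I_min = 166×85.5³/12 = 8.646×10^6 mm⁴
I = 8.646×10^6 mm⁴ = 8.646×10^-6 m⁴
Effective length L_e = K·L = 0.5 × 5.41 = 2.705 m
P_cr = π²EI / L_e² = π² × 119×10⁹ × 8.646×10^-6 / 2.705² = 1.388×10^6 N

P_cr ≈ 1390 kN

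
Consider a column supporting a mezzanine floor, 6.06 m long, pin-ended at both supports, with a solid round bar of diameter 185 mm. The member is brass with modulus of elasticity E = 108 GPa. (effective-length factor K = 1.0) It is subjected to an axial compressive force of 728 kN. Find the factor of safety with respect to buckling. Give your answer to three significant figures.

I = πd⁴/64 = π×185⁴/64 = 5.750×10^7 mm⁴
I = 5.750×10^7 mm⁴ = 5.750×10^-5 m⁴
Effective length L_e = K·L = 1 × 6.06 = 6.060 m
P_cr = π²EI / L_e² = π² × 108×10⁹ × 5.750×10^-5 / 6.060² = 1.669×10^6 N
Factor of safety n = P_cr / P = 1668.9 / 728 = 2.29

n ≈ 2.29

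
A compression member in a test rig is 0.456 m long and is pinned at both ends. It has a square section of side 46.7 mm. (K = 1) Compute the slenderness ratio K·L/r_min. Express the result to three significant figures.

λ ≈ 33.8

I = a⁴/12 = 46.7⁴/12 = 3.964×10^5 mm⁴
A = 2.181×10^3 mm²;  r_min = √(I/A) = √(3.964×10^5/2.181×10^3) = 13.48 mm
L_e = K·L = 1 × 0.456 m = 0.4560 m = 456.00 mm
λ = L_e / r_min = 456.00 / 13.48 = 33.8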